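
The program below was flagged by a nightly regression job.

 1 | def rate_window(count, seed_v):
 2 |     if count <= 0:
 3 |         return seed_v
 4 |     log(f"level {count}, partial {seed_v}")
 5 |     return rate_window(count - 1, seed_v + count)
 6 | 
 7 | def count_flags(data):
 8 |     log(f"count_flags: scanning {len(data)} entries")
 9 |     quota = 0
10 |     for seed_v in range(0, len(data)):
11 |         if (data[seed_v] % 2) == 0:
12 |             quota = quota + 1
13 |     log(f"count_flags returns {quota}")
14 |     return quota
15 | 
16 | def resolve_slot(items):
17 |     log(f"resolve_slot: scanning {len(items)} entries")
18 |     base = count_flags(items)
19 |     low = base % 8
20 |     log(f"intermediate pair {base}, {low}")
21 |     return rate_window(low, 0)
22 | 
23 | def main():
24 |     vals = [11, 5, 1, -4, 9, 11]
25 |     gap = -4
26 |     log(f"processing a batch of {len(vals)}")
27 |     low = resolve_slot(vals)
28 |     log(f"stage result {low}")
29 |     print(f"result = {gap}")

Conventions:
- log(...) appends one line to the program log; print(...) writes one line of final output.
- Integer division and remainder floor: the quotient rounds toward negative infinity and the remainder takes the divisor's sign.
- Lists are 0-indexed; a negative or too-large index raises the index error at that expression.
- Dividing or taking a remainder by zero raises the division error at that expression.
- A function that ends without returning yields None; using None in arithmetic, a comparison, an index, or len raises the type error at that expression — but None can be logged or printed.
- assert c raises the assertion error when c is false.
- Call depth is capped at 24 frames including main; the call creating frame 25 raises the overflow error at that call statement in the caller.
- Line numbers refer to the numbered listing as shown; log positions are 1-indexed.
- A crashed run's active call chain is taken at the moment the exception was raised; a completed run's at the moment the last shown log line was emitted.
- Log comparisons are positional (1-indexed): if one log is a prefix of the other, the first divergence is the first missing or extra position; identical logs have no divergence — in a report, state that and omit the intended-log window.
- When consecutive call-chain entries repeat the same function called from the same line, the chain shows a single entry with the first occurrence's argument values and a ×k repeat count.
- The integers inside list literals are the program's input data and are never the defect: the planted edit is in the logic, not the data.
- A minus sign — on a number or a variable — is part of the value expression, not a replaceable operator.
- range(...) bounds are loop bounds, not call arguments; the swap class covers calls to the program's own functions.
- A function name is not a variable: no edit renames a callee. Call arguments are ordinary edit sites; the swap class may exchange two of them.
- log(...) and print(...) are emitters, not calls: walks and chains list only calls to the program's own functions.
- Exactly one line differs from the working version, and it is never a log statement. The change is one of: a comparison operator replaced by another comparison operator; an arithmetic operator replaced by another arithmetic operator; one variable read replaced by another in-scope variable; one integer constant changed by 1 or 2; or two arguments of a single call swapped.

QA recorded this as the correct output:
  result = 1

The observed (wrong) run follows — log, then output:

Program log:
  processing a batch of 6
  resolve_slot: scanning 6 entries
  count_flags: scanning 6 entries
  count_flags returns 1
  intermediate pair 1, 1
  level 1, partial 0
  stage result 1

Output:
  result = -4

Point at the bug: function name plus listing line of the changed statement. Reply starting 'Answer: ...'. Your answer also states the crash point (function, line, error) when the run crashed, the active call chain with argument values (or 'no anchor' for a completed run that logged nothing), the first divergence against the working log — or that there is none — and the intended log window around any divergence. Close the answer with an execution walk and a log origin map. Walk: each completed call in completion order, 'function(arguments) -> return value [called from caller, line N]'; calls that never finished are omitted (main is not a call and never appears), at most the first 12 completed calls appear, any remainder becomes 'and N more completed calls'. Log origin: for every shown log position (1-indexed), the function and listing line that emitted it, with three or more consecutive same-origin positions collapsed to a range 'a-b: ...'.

Answer: the defect is in main at line 29.
Core observation: Every logged value matches the working version; the printed result is what differs.
Call chain: main.
First divergence: none (the log streams are identical).
Execution walk:
  count_flags([11, 5, 1, -4, 9, 11]) -> 1  [called from resolve_slot, line 18]
  rate_window(0, 1) -> 1  [called from rate_window, line 5]
  rate_window(1, 0) -> 1  [called from resolve_slot, line 21]
  resolve_slot([11, 5, 1, -4, 9, 11]) -> 1  [called from main, line 27]
Log origins:
  1: emitted by main (line 26)
  2: emitted by resolve_slot (line 17)
  3: emitted by count_flags (line 8)
  4: emitted by count_flags (line 13)
  5: emitted by resolve_slot (line 20)
  6: emitted by rate_window (line 4)
  7: emitted by main (line 28)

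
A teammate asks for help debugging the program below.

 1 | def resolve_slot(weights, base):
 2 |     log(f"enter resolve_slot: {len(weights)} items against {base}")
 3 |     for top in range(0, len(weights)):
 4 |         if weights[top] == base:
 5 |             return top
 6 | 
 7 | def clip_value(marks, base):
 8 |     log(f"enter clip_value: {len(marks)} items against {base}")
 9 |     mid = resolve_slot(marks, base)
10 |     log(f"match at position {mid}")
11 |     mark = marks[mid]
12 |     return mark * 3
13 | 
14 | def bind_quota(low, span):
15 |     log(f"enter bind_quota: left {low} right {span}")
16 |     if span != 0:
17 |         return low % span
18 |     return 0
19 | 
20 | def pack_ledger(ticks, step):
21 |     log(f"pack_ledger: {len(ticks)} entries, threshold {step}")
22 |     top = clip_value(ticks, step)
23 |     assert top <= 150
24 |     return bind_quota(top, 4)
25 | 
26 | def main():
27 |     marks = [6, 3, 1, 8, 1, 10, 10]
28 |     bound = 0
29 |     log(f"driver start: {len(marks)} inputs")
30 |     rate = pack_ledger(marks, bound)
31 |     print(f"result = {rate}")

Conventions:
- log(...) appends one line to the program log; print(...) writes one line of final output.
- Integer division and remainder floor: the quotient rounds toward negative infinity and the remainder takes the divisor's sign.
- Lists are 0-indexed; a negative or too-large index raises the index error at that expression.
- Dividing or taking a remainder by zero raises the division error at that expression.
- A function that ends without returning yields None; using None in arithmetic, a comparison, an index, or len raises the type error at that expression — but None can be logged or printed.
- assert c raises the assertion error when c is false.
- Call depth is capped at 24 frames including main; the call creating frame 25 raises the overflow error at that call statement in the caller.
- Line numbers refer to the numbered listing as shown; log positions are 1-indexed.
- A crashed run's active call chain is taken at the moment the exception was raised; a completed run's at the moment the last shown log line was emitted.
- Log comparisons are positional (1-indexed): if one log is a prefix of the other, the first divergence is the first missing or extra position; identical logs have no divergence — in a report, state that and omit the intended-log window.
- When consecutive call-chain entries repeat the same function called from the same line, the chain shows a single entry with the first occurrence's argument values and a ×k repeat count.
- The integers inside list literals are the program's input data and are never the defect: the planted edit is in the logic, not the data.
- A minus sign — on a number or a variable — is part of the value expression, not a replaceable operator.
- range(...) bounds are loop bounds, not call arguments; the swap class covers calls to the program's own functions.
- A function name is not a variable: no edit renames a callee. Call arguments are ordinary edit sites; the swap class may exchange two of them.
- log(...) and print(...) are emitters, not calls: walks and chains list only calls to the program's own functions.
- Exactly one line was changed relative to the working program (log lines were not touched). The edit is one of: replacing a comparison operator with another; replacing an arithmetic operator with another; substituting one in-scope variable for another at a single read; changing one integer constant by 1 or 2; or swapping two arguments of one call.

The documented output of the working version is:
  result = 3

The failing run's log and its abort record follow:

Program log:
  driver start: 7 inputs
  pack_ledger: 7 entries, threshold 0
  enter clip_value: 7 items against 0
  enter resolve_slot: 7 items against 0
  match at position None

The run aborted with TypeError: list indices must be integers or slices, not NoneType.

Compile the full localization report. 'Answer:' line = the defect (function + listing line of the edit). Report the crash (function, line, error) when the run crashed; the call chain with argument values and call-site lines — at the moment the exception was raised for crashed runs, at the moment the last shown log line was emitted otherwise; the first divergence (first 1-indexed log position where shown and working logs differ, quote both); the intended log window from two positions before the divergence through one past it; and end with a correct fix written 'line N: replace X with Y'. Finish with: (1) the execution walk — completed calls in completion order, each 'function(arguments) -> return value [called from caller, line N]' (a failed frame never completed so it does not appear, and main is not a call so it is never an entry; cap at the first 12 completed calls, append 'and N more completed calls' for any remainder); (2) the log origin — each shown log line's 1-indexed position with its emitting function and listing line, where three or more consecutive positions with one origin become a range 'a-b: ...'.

Answer: the defect is in main at line 28.
Core observation: The log first diverges at position 2: the faulty run prints 'pack_ledger: 7 entries, threshold 0' where the working version prints 'pack_ledger: 7 entries, threshold 1'.
Crash: clip_value, line 11, TypeError.
Call chain: main -> pack_ledger([6, 3, 1, 8, 1, 10, 10], 0) (called at line 30) -> clip_value([6, 3, 1, 8, 1, 10, 10], 0) (called at line 22).
First divergence: at position 2 the run shows 'pack_ledger: 7 entries, threshold 0' where the working version logs 'pack_ledger: 7 entries, threshold 1'.
Intended log window:
  1: driver start: 7 inputs
  2: pack_ledger: 7 entries, threshold 1
  3: enter clip_value: 7 items against 1
Execution walk:
  resolve_slot([6, 3, 1, 8, 1, 10, 10], 0) -> None  [called from clip_value, line 9]
Origin of each log line:
  1 — main, line 29
  2 — pack_ledger, line 21
  3 — clip_value, line 8
  4 — resolve_slot, line 2
  5 — clip_value, line 10
A correct fix: line 28: replace `0` with `1`.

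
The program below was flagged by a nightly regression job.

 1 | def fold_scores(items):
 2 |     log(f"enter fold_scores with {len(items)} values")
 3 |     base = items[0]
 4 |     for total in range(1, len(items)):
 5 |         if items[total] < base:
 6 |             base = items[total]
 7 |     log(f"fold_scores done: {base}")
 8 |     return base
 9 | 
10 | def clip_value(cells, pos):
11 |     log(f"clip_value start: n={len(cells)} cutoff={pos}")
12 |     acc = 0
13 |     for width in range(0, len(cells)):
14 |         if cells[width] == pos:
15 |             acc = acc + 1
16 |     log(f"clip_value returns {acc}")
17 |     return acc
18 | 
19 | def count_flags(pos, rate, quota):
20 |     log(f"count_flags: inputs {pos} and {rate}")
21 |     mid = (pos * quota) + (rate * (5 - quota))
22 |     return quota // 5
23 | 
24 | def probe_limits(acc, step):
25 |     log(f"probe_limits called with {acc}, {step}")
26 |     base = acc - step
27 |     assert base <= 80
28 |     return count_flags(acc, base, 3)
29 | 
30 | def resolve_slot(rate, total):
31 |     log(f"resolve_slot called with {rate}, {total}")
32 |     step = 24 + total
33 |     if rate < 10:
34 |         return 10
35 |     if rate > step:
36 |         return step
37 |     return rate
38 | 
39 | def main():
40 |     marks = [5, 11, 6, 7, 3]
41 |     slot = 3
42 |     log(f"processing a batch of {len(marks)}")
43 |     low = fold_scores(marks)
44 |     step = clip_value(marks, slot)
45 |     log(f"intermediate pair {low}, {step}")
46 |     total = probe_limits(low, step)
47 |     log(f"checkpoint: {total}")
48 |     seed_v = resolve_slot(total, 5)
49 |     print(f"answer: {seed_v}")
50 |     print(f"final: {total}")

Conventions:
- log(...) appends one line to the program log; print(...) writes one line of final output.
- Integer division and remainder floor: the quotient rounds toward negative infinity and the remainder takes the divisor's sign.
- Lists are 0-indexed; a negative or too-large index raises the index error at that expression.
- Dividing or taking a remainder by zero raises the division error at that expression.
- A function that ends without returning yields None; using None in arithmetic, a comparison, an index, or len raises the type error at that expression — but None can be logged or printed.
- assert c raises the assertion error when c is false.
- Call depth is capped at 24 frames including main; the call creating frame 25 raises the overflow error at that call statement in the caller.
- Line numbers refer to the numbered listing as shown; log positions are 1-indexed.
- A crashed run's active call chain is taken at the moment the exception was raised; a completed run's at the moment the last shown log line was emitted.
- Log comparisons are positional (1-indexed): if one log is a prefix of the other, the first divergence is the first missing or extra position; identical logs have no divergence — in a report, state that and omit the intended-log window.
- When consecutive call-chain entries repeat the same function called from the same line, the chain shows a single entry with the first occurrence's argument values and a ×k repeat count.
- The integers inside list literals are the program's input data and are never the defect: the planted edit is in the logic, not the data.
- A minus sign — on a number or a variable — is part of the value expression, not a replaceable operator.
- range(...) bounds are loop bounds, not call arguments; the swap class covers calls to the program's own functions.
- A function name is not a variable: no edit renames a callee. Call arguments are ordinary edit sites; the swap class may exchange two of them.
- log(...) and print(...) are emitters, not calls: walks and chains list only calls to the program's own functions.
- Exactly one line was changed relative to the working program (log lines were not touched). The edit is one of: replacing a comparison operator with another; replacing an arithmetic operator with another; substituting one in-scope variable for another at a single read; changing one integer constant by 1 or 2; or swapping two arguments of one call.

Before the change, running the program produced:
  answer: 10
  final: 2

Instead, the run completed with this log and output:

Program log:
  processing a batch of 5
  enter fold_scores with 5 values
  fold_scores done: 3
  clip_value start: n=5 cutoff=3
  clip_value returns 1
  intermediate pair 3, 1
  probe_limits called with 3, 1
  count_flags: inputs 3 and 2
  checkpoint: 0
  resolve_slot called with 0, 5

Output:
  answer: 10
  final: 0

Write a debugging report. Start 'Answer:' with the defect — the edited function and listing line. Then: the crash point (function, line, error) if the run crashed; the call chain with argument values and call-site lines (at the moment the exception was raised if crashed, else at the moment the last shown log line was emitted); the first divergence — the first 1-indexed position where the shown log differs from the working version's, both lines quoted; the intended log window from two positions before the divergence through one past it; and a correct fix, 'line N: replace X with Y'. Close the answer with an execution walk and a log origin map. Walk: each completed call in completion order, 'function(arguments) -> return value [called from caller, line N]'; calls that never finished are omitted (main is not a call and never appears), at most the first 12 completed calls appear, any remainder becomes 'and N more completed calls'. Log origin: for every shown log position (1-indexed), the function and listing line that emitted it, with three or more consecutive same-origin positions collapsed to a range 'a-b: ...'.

Answer: the defect is in count_flags at line 22.
Key fact: The earliest visible damage is log position 9 — 'checkpoint: 0' rather than the intended 'checkpoint: 2'.
Call chain: main -> resolve_slot(0, 5) (called at line 48).
First divergence: position 9; shown 'checkpoint: 0' vs intended 'checkpoint: 2'.
Intended log window:
  7: probe_limits called with 3, 1
  8: count_flags: inputs 3 and 2
  9: checkpoint: 2
  10: resolve_slot called with 2, 5
Execution walk:
  fold_scores([5, 11, 6, 7, 3]) -> 3  [called from main, line 43]
  clip_value([5, 11, 6, 7, 3], 3) -> 1  [called from main, line 44]
  count_flags(3, 2, 3) -> 0  [called from probe_limits, line 28]
  probe_limits(3, 1) -> 0  [called from main, line 46]
  resolve_slot(0, 5) -> 10  [called from main, line 48]
Log origin:
  1 — main, line 42
  2 — fold_scores, line 2
  3 — fold_scores, line 7
  4 — clip_value, line 11
  5 — clip_value, line 16
  6 — main, line 45
  7 — probe_limits, line 25
  8 — count_flags, line 20
  9 — main, line 47
  10 — resolve_slot, line 31
A correct fix: line 22: replace `quota` with `mid`.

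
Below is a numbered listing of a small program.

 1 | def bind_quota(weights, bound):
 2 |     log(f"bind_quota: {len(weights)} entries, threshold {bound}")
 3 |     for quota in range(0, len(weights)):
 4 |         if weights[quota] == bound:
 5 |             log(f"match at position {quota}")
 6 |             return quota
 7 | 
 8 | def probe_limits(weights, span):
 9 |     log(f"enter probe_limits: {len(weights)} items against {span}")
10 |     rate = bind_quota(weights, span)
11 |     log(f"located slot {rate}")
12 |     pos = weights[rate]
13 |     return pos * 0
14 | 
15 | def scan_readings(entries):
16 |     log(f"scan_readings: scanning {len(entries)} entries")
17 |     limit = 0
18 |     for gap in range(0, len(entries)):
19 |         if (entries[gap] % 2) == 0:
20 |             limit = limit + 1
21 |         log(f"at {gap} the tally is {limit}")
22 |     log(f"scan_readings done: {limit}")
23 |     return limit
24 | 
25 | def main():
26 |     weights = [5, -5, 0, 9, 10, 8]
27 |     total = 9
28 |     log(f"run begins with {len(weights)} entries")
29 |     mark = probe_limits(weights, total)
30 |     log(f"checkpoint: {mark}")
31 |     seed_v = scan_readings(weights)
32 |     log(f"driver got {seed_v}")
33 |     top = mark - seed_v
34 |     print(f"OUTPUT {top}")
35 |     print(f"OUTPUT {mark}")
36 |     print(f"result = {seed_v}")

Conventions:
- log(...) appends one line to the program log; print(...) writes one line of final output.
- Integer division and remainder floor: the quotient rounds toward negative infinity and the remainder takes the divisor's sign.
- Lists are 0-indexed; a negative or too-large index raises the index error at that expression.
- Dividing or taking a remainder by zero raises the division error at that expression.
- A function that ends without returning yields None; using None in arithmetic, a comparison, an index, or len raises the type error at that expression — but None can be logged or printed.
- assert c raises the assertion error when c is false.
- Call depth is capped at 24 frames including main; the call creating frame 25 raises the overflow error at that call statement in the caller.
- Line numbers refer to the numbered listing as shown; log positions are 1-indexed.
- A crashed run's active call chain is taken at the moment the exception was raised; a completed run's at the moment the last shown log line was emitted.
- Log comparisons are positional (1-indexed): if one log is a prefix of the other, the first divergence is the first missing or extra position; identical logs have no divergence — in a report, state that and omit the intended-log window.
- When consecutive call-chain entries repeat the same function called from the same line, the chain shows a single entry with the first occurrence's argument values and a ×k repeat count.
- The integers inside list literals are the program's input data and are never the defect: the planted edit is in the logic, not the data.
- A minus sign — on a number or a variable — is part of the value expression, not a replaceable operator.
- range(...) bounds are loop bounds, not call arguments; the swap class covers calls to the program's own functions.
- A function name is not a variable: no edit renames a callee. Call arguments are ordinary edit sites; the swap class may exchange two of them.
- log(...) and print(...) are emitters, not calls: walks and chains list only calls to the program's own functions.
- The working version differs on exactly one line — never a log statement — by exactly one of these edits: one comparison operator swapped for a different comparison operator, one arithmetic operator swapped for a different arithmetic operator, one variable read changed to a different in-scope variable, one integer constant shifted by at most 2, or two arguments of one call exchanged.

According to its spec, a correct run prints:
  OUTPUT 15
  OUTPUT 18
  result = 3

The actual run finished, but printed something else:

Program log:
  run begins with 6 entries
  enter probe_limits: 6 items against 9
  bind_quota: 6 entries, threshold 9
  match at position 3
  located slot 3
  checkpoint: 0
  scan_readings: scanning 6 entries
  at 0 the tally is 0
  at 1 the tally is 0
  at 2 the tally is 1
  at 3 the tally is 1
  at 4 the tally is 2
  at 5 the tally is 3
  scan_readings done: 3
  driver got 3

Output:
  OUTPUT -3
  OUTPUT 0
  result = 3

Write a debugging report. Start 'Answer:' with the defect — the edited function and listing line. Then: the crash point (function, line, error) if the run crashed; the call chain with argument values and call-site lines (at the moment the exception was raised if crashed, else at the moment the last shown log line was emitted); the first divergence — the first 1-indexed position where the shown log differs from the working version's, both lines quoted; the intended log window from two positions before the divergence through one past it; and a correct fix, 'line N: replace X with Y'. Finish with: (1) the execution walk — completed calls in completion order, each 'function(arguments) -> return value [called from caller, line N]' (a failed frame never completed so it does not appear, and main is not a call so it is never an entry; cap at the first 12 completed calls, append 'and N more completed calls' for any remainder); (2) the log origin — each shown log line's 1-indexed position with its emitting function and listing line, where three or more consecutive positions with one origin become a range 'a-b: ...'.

Answer: the defect is in probe_limits at line 13.
The tell: The earliest visible damage is log position 6 — 'checkpoint: 0' rather than the intended 'checkpoint: 18'.
Call chain: main.
First divergence: position 6 — shown 'checkpoint: 0', intended 'checkpoint: 18'.
Intended log window:
  4: match at position 3
  5: located slot 3
  6: checkpoint: 18
  7: scan_readings: scanning 6 entries
Execution walk:
  bind_quota([5, -5, 0, 9, 10, 8], 9) -> 3  [called from probe_limits, line 10]
  probe_limits([5, -5, 0, 9, 10, 8], 9) -> 0  [called from main, line 29]
  scan_readings([5, -5, 0, 9, 10, 8]) -> 3  [called from main, line 31]
Origin of each log line:
  1: logged in main at line 28
  2: logged in probe_limits at line 9
  3: logged in bind_quota at line 2
  4: logged in bind_quota at line 5
  5: logged in probe_limits at line 11
  6: logged in main at line 30
  7: logged in scan_readings at line 16
  8-13: logged in scan_readings at line 21
  14: logged in scan_readings at line 22
  15: logged in main at line 32
A correct fix: line 13: replace `0` with `2`.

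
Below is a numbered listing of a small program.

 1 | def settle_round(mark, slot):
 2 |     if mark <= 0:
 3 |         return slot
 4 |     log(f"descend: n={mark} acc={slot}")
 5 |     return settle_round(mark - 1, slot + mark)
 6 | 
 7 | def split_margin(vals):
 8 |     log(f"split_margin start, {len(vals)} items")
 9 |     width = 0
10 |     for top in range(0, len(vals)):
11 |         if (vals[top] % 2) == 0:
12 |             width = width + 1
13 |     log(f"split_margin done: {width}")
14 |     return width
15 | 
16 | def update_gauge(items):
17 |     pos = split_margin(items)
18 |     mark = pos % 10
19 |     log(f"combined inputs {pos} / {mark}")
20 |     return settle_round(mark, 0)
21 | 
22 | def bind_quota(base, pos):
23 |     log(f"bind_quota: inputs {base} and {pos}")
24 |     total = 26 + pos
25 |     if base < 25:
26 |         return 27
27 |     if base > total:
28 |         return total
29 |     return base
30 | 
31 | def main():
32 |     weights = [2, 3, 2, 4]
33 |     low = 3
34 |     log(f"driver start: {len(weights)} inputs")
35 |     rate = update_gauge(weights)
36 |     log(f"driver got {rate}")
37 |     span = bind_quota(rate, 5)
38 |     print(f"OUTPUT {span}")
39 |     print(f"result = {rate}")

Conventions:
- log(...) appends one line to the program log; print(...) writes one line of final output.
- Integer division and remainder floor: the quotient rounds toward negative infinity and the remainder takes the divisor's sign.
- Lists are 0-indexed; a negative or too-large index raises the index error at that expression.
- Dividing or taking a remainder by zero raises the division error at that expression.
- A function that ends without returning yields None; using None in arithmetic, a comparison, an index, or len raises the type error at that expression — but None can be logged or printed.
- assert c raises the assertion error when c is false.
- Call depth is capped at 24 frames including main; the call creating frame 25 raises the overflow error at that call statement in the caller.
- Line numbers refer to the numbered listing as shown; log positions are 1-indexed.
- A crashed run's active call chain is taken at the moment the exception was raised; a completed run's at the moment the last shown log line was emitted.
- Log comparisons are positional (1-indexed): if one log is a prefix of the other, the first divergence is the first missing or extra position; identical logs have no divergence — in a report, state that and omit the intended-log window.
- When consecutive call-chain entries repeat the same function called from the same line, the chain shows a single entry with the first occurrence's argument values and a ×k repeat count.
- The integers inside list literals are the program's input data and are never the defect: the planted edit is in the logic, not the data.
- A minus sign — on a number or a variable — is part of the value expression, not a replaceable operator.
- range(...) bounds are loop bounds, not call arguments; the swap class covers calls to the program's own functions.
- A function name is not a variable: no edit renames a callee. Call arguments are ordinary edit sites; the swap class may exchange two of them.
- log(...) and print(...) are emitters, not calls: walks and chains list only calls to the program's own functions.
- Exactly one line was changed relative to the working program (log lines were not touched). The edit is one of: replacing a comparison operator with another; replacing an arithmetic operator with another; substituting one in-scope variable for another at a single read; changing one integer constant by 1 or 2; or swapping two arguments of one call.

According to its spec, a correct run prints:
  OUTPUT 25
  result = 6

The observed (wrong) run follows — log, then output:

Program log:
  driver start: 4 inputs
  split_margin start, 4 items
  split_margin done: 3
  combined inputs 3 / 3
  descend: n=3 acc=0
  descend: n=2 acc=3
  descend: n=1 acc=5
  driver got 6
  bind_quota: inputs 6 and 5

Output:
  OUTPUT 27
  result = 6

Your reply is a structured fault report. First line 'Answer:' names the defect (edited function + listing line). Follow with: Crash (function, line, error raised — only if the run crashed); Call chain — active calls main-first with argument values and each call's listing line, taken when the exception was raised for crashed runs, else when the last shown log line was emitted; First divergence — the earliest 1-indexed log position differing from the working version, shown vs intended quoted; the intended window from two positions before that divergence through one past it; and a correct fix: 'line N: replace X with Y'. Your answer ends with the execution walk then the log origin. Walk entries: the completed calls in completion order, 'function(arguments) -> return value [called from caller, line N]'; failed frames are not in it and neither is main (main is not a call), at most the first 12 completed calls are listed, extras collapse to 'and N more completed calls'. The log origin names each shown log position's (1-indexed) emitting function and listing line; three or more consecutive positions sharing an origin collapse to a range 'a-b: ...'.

Answer: the defect is in bind_quota at line 26.
Core observation: The logs agree in full; only the final output differs.
Call chain: main -> bind_quota(6, 5) (called at line 37).
First divergence: there is none — every log position agrees.
Execution walk:
  split_margin([2, 3, 2, 4]) -> 3  [called from update_gauge, line 17]
  settle_round(0, 6) -> 6  [called from settle_round, line 5]
  settle_round(1, 5) -> 6  [called from settle_round, line 5]
  settle_round(2, 3) -> 6  [called from settle_round, line 5]
  settle_round(3, 0) -> 6  [called from update_gauge, line 20]
  update_gauge([2, 3, 2, 4]) -> 6  [called from main, line 35]
  bind_quota(6, 5) -> 27  [called from main, line 37]
Origin of each log line:
  1 — main, line 34
  2 — split_margin, line 8
  3 — split_margin, line 13
  4 — update_gauge, line 19
  5-7 — settle_round, line 4
  8 — main, line 36
  9 — bind_quota, line 23
A correct fix: line 26: replace `27` with `25`.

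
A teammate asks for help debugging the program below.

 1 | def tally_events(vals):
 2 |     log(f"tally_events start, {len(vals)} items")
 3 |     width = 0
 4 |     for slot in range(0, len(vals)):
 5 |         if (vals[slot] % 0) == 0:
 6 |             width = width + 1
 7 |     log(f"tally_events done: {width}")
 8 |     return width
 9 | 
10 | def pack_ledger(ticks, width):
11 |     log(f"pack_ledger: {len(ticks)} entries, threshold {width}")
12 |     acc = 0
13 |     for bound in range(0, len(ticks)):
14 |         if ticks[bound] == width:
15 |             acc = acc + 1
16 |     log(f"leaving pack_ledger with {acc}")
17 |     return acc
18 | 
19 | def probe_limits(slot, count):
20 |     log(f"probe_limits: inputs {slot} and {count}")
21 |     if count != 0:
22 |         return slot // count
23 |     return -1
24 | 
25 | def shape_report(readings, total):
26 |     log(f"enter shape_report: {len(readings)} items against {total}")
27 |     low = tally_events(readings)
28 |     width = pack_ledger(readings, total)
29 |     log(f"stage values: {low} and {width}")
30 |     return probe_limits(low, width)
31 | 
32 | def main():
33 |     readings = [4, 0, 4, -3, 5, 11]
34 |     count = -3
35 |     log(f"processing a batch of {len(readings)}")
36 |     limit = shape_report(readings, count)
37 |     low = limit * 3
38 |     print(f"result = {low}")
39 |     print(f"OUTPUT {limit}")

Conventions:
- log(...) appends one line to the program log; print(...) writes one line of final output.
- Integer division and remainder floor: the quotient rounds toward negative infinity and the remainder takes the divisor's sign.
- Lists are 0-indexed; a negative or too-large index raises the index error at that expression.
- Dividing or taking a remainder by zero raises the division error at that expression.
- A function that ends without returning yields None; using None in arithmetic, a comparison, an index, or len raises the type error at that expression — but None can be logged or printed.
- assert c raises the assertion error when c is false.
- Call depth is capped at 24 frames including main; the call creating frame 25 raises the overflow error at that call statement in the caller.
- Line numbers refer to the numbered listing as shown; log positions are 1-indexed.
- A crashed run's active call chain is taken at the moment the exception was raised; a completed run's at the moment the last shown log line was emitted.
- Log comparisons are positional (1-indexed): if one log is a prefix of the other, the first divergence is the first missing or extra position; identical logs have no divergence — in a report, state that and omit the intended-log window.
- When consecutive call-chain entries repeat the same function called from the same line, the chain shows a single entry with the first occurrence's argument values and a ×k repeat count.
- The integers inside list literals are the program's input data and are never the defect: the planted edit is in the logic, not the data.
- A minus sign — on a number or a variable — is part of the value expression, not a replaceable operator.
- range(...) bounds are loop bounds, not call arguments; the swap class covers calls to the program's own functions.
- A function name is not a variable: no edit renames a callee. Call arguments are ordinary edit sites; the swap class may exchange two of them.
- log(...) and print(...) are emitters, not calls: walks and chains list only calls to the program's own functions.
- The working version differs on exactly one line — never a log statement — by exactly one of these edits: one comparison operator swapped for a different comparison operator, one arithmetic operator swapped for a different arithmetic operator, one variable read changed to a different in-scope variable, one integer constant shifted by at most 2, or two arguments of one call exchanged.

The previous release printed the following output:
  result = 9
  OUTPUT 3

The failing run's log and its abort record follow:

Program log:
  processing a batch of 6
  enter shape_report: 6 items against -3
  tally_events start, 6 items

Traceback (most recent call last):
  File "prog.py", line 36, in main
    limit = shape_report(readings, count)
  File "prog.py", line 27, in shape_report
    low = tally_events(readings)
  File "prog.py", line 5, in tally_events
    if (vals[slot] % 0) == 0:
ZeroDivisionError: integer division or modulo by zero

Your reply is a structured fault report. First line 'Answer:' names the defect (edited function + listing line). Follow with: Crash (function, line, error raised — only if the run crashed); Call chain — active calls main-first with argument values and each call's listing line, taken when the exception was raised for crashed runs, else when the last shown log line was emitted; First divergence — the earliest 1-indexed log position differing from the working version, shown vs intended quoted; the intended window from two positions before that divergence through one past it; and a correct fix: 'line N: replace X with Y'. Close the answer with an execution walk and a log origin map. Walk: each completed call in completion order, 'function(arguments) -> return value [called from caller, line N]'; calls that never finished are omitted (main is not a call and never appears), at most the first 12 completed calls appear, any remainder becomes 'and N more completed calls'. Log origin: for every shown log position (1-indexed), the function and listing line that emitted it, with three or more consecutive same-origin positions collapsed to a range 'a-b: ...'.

Answer: the defect is in tally_events at line 5.
Key observation: The shown log is a 3-line prefix of the intended one, whose next entry is 'tally_events done: 3'.
Crash: tally_events, line 5, ZeroDivisionError.
Call chain: main -> shape_report([4, 0, 4, -3, 5, 11], -3) (called at line 36) -> tally_events([4, 0, 4, -3, 5, 11]) (called at line 27).
First divergence: position 4; the shown log stops at 3 lines while the working version next logs 'tally_events done: 3'.
Intended log window:
  2: enter shape_report: 6 items against -3
  3: tally_events start, 6 items
  4: tally_events done: 3
  5: pack_ledger: 6 entries, threshold -3
Execution walk:
  (no call completed)
Log origin:
  1: from main, line 35
  2: from shape_report, line 26
  3: from tally_events, line 2
A correct fix: line 5: replace `vals[slot] % 0` with `vals[slot] % 2`.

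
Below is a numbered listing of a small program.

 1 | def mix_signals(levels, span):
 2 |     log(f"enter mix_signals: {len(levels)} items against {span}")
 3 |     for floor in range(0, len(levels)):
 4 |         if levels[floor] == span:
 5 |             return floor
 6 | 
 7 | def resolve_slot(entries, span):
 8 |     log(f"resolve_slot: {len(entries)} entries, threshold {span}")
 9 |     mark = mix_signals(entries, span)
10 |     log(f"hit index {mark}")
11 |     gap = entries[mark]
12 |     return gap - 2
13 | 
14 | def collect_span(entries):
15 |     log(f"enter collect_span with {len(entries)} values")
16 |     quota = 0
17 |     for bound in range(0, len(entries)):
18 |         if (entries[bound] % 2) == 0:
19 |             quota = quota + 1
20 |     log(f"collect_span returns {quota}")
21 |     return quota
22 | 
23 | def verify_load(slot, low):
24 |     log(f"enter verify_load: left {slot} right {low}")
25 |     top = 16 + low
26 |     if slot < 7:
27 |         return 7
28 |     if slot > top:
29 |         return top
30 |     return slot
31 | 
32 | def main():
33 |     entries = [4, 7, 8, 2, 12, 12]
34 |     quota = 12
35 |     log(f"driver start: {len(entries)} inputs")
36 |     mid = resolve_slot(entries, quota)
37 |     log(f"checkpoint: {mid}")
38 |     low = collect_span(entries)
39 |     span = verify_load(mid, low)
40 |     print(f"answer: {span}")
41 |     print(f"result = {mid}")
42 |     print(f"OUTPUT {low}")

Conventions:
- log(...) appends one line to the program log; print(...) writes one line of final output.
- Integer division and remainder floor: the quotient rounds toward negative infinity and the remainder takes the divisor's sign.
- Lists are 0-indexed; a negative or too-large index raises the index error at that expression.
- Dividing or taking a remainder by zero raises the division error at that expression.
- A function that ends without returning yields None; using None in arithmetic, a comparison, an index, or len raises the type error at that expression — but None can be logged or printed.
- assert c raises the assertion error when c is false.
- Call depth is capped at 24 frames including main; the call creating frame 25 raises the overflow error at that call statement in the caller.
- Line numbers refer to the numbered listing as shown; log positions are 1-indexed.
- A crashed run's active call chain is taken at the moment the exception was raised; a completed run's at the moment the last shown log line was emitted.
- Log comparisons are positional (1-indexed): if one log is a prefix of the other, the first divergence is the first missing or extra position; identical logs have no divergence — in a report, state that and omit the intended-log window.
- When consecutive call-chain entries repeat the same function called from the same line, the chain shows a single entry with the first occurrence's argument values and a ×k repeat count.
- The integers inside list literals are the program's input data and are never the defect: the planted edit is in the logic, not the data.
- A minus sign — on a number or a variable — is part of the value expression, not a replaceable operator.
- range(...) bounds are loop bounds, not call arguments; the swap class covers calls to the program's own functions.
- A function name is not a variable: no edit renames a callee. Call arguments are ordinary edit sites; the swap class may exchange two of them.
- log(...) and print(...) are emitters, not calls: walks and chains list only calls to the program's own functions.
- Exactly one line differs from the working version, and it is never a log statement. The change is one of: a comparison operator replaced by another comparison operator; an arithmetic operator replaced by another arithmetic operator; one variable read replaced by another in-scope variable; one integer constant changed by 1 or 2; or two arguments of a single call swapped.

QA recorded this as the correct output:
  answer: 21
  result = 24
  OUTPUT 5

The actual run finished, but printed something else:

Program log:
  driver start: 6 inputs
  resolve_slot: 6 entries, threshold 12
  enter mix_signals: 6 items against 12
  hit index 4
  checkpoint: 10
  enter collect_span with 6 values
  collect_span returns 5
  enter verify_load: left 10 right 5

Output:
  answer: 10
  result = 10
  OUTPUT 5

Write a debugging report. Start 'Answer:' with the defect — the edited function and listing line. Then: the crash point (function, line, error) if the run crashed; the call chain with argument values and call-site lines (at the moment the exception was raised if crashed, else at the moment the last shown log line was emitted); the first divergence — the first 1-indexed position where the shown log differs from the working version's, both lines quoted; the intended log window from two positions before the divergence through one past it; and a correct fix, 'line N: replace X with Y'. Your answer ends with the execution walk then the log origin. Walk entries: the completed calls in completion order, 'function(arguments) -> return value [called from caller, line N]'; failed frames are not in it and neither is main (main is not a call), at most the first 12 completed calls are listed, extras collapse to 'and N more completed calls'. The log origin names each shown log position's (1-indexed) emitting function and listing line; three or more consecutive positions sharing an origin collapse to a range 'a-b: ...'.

Answer: the defect is in resolve_slot at line 12.
Key observation: The log first diverges at position 5: the faulty run prints 'checkpoint: 10' where the working version prints 'checkpoint: 24'.
Call chain: main -> verify_load(10, 5) (called at line 39).
First divergence: position 5 — shown 'checkpoint: 10', intended 'checkpoint: 24'.
Intended log window:
  3: enter mix_signals: 6 items against 12
  4: hit index 4
  5: checkpoint: 24
  6: enter collect_span with 6 values
Execution walk:
  mix_signals([4, 7, 8, 2, 12, 12], 12) -> 4  [called from resolve_slot, line 9]
  resolve_slot([4, 7, 8, 2, 12, 12], 12) -> 10  [called from main, line 36]
  collect_span([4, 7, 8, 2, 12, 12]) -> 5  [called from main, line 38]
  verify_load(10, 5) -> 10  [called from main, line 39]
Origin of each log line:
  1: logged in main at line 35
  2: logged in resolve_slot at line 8
  3: logged in mix_signals at line 2
  4: logged in resolve_slot at line 10
  5: logged in main at line 37
  6: logged in collect_span at line 15
  7: logged in collect_span at line 20
  8: logged in verify_load at line 24
A correct fix: line 12: replace `-` with `*`.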